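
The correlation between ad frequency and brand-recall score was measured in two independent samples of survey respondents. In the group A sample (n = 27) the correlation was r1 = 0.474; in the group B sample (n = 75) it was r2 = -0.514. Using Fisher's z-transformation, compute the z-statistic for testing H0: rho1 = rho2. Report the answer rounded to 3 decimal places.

z1 = atanh(0.474) = 0.515217,  z2 = atanh(-0.514) = -0.568151
SE = √(1/(n1−3) + 1/(n2−3)) = √(1/24 + 1/72) = √(0.0416667 + 0.0138889) = √0.0555556 = 0.235702
z = (z1 − z2)/SE = (0.515217 − (-0.568151)) / 0.235702 = 1.083368 / 0.235702 = 4.596

4.596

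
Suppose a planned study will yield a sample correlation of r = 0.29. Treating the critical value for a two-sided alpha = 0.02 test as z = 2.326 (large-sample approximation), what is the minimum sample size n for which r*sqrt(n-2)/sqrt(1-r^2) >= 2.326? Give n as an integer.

61

Need r·√(n−2)/√(1−r²) ≥ 2.326
√(n−2) ≥ 2.326·√(1−0.0841) / 0.29 = 2.326·0.957027 / 0.29 = 7.6760
n−2 ≥ 58.9210  ⇒  n ≥ 60.9210
Smallest integer n = 61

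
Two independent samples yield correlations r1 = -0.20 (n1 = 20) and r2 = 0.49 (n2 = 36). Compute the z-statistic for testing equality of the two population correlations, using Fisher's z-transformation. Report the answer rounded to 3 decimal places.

Fisher z-transforms: z1 = atanh(-0.20) = -0.202733, z2 = atanh(0.49) = 0.536060; difference d = -0.738793
Var(d) = 1/17 + 1/33 = 0.0588235 + 0.0303030 = 0.0891265
z = d/√Var(d) = -0.738793 / √0.0891265 = -0.738793 / 0.298541 = -2.475

-2.475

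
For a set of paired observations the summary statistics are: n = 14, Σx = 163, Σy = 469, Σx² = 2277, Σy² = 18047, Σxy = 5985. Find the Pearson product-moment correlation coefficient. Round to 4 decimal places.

S_xy = nΣxy − ΣxΣy = 14·5985 − 163·469 = 83790 − 76447 = 7343
S_xx = nΣx² − (Σx)² = 14·2277 − 163² = 31878 − 26569 = 5309
S_yy = nΣy² − (Σy)² = 14·18047 − 469² = 252658 − 219961 = 32697
r = S_xy / √(S_xx·S_yy) = 7343 / √(5309·32697) = 7343 / √173588373 = 7343 / 13175.2940 = 0.5573

0.5573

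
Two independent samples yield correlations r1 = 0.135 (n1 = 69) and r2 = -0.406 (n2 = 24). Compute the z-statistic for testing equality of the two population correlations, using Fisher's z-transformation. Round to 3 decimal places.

Fisher z-transforms: z1 = atanh(0.135) = 0.135829, z2 = atanh(-0.406) = -0.430812; difference d = 0.566641
Var(d) = 1/66 + 1/21 = 0.0151515 + 0.0476190 = 0.0627705
z = d/√Var(d) = 0.566641 / √0.0627705 = 0.566641 / 0.250540 = 2.262

2.262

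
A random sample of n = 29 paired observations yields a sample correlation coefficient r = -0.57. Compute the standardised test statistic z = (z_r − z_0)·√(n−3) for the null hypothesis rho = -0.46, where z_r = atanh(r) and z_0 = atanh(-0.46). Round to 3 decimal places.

Fisher z: atanh(-0.57) = -0.647523, atanh(-0.46) = -0.497311
z = (z_r − z_0)·√(n−3) = (-0.647523 − (-0.497311))·√26 = -0.150212 · 5.099020 = -0.766

-0.766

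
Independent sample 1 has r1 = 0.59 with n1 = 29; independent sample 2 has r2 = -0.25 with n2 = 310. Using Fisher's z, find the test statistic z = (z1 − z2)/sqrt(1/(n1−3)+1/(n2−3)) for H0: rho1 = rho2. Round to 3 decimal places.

4.568

Fisher z-transforms: z1 = atanh(0.59) = 0.677666, z2 = atanh(-0.25) = -0.255413; difference d = 0.933079
Var(d) = 1/26 + 1/307 = 0.0384615 + 0.0032573 = 0.0417188
z = d/√Var(d) = 0.933079 / √0.0417188 = 0.933079 / 0.204252 = 4.568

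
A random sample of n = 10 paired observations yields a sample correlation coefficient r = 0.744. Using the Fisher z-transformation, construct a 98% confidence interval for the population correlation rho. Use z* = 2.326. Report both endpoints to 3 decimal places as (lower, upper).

z_r = atanh(0.744) = 0.959380;  SE = 1/√(n−3) = 1/√7 = 0.377964
z-limits: 0.959380 ± 2.326·0.377964 = 0.959380 ± 0.879144 = [0.080236, 1.838524]
ρ-limits: (tanh 0.080236, tanh 1.838524) = (0.080, 0.951)

(0.080, 0.951)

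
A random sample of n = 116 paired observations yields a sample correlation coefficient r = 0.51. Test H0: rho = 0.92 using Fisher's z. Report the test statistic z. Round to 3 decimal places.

-10.910

z_r = atanh(0.51) = 0.562730,  z_0 = atanh(0.92) = 1.589027
SE = 1/√(n−3) = 1/√113 = 0.094072
z = (z_r − z_0)/SE = (0.562730 − 1.589027) / 0.094072 = -1.026297 / 0.094072 = -10.910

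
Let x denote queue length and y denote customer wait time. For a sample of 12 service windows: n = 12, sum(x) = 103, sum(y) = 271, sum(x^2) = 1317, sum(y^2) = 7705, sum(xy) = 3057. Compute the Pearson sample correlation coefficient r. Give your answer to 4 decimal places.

Numerator: nΣxy − (Σx)(Σy) = 12·3057 − (103)(271) = 8771
Denominator: √[(nΣx²−(Σx)²)(nΣy²−(Σy)²)]
  nΣx²−(Σx)² = 12·1317 − 10609 = 5195;  nΣy²−(Σy)² = 12·7705 − 73441 = 19019
  √(5195·19019) = √98803705 = 9940.0053
r = 8771 / 9940.0053 = 0.8824

0.8824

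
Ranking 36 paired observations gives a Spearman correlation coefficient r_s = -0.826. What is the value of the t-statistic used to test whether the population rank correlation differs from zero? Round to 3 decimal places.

1 − r_s² = 1 − 0.682276 = 0.317724;  √(1−r_s²) = 0.563670
√(n−2) = √34 = 5.830952
t = r_s·√(n−2)/√(1−r_s²) = -0.826 · 5.830952 / 0.563670 = -8.545

-8.545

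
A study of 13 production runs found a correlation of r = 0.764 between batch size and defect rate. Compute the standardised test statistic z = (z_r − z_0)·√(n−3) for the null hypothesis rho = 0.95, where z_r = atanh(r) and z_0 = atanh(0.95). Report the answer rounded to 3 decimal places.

z_r = atanh(0.764) = 1.005754,  z_0 = atanh(0.95) = 1.831781
SE = 1/√(n−3) = 1/√10 = 0.316228
z = (z_r − z_0)/SE = (1.005754 − 1.831781) / 0.316228 = -0.826027 / 0.316228 = -2.612

-2.612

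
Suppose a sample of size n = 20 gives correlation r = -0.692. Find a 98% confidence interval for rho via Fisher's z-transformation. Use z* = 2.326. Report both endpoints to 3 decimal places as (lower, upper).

(-0.889, -0.280)

z_r = atanh(-0.692) = -0.851783;  SE = 1/√(n−3) = 1/√17 = 0.242536
z-limits: -0.851783 ± 2.326·0.242536 = -0.851783 ± 0.564139 = [-1.415922, -0.287644]
ρ-limits: (tanh -1.415922, tanh -0.287644) = (-0.889, -0.280)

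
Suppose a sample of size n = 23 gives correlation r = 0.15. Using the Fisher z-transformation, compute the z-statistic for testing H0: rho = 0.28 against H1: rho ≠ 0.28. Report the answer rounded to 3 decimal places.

z_r = atanh(0.15) = 0.151140,  z_0 = atanh(0.28) = 0.287682
SE = 1/√(n−3) = 1/√20 = 0.223607
z = (z_r − z_0)/SE = (0.151140 − 0.287682) / 0.223607 = -0.136542 / 0.223607 = -0.611

-0.611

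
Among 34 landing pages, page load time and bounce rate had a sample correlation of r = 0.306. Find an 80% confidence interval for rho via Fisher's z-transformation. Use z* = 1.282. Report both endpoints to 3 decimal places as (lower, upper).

(0.086, 0.498)

z_r = atanh(0.306) = 0.316126;  SE = 1/√(n−3) = 1/√31 = 0.179605
z-limits: 0.316126 ± 1.282·0.179605 = 0.316126 ± 0.230254 = [0.085872, 0.546380]
ρ-limits: (tanh 0.085872, tanh 0.546380) = (0.086, 0.498)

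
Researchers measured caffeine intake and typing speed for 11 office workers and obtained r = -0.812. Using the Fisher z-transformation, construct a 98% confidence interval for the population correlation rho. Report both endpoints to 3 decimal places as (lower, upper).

z_r = atanh(-0.812) = -1.132872;  SE = 1/√(n−3) = 1/√8 = 0.353553
z-limits: -1.132872 ± 2.326·0.353553 = -1.132872 ± 0.822364 = [-1.955236, -0.310508]
ρ-limits: (tanh -1.955236, tanh -0.310508) = (-0.961, -0.301)

(-0.961, -0.301)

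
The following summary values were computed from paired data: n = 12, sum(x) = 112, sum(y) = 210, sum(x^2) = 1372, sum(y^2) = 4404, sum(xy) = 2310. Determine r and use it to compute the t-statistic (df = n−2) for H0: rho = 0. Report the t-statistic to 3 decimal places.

S_xy = nΣxy − ΣxΣy = 12·2310 − 112·210 = 27720 − 23520 = 4200
S_xx = nΣx² − (Σx)² = 12·1372 − 112² = 16464 − 12544 = 3920
S_yy = nΣy² − (Σy)² = 12·4404 − 210² = 52848 − 44100 = 8748
r = S_xy / √(S_xx·S_yy) = 4200 / √(3920·8748) = 4200 / √34292160 = 4200 / 5855.9508 = 0.7172
t = r·√(n−2)/√(1−r²) = 0.7172·√10 / √(1−0.514376) = 2.267986 / 0.696867 = 3.255

3.255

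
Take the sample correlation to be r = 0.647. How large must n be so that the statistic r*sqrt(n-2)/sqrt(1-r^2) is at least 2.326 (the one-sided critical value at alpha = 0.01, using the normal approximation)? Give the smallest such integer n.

Need r·√(n−2)/√(1−r²) ≥ 2.326
√(n−2) ≥ 2.326·√(1−0.418609) / 0.647 = 2.326·0.762490 / 0.647 = 2.7412
n−2 ≥ 7.5142  ⇒  n ≥ 9.5142
Smallest integer n = 10

10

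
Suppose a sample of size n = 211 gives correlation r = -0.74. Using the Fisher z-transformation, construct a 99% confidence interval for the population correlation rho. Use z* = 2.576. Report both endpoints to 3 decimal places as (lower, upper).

z_r = atanh(-0.74) = -0.950479;  SE = 1/√(n−3) = 1/√208 = 0.069338
z-limits: -0.950479 ± 2.576·0.069338 = -0.950479 ± 0.178615 = [-1.129094, -0.771864]
ρ-limits: (tanh -1.129094, tanh -0.771864) = (-0.811, -0.648)

(-0.811, -0.648)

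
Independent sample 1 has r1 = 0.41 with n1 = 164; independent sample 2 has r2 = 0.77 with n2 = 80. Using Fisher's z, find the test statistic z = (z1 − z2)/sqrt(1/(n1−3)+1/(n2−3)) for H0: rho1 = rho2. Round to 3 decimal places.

-4.220

z1 = atanh(0.41) = 0.435611,  z2 = atanh(0.77) = 1.020328
SE = √(1/(n1−3) + 1/(n2−3)) = √(1/161 + 1/77) = √(0.0062112 + 0.0129870) = √0.0191982 = 0.138558
z = (z1 − z2)/SE = (0.435611 − 1.020328) / 0.138558 = -0.584717 / 0.138558 = -4.220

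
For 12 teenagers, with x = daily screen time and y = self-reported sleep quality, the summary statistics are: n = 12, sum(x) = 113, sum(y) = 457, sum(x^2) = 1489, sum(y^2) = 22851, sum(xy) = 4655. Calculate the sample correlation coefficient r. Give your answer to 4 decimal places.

Numerator: nΣxy − (Σx)(Σy) = 12·4655 − (113)(457) = 4219
Denominator: √[(nΣx²−(Σx)²)(nΣy²−(Σy)²)]
  nΣx²−(Σx)² = 12·1489 − 12769 = 5099;  nΣy²−(Σy)² = 12·22851 − 208849 = 65363
  √(5099·65363) = √333285937 = 18256.1205
r = 4219 / 18256.1205 = 0.2311

0.2311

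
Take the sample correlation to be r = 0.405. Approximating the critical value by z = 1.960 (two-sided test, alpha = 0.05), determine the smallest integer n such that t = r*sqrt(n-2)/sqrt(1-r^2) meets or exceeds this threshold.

22

r√(n−2)/√(1−r²) ≥ 1.960  ⇔  n−2 ≥ (1.960)²·(1−r²)/r²
(1−r²)/r² = (1−0.164025)/0.164025 = 5.0966
n ≥ 2 + 3.8416·5.0966 = 2 + 19.5791 = 21.5791
⌈21.5791⌉ = 22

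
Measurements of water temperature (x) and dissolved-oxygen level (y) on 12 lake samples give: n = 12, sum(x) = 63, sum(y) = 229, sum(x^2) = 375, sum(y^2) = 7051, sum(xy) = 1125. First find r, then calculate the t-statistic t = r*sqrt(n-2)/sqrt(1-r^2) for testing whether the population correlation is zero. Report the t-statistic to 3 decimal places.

Numerator: nΣxy − (Σx)(Σy) = 12·1125 − (63)(229) = -927
Denominator: √[(nΣx²−(Σx)²)(nΣy²−(Σy)²)]
  nΣx²−(Σx)² = 12·375 − 3969 = 531;  nΣy²−(Σy)² = 12·7051 − 52441 = 32171
  √(531·32171) = √17082801 = 4133.1345
r = -927 / 4133.1345 = -0.2243
t = r·√(n−2)/√(1−r²) = -0.2243·√10 / √(1−0.050310) = -0.709299 / 0.974520 = -0.728

-0.728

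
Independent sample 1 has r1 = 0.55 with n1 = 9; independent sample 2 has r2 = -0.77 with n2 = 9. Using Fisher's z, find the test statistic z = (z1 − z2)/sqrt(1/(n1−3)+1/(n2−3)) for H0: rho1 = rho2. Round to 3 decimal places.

Fisher z-transforms: z1 = atanh(0.55) = 0.618381, z2 = atanh(-0.77) = -1.020328; difference d = 1.638709
Var(d) = 1/6 + 1/6 = 0.1666667 + 0.1666667 = 0.3333334
z = d/√Var(d) = 1.638709 / √0.3333334 = 1.638709 / 0.577350 = 2.838

2.838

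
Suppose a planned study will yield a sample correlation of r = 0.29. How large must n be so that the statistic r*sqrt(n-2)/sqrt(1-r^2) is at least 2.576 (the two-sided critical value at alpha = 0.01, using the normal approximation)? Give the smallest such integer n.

75

r√(n−2)/√(1−r²) ≥ 2.576  ⇔  n−2 ≥ (2.576)²·(1−r²)/r²
(1−r²)/r² = (1−0.0841)/0.0841 = 10.8906
n ≥ 2 + 6.635776·10.8906 = 2 + 72.2676 = 74.2676
⌈74.2676⌉ = 75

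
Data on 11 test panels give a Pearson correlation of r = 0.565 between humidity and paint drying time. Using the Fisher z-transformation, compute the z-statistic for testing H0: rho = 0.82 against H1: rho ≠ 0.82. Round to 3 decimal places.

Fisher z: atanh(0.565) = 0.640148, atanh(0.82) = 1.156817
z = (z_r − z_0)·√(n−3) = (0.640148 − 1.156817)·√8 = -0.516669 · 2.828427 = -1.461

-1.461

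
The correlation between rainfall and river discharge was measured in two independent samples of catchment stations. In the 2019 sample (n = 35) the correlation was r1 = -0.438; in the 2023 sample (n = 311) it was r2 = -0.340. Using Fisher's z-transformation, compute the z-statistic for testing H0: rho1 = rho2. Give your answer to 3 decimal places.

Fisher z-transforms: z1 = atanh(-0.438) = -0.469753, z2 = atanh(-0.340) = -0.354093; difference d = -0.115660
Var(d) = 1/32 + 1/308 = 0.0312500 + 0.0032468 = 0.0344968
z = d/√Var(d) = -0.115660 / √0.0344968 = -0.115660 / 0.185733 = -0.623

-0.623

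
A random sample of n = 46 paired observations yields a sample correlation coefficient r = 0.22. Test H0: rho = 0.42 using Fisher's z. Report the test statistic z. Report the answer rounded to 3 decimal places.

-1.469

z_r = atanh(0.22) = 0.223656,  z_0 = atanh(0.42) = 0.447692
SE = 1/√(n−3) = 1/√43 = 0.152499
z = (z_r − z_0)/SE = (0.223656 − 0.447692) / 0.152499 = -0.224036 / 0.152499 = -1.469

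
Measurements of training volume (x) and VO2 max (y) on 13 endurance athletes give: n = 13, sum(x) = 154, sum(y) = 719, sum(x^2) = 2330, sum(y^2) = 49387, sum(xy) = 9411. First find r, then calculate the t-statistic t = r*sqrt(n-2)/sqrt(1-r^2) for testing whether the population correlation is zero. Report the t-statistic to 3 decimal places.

1.470

S_xy = nΣxy − ΣxΣy = 13·9411 − 154·719 = 122343 − 110726 = 11617
S_xx = nΣx² − (Σx)² = 13·2330 − 154² = 30290 − 23716 = 6574
S_yy = nΣy² − (Σy)² = 13·49387 − 719² = 642031 − 516961 = 125070
r = S_xy / √(S_xx·S_yy) = 11617 / √(6574·125070) = 11617 / √822210180 = 11617 / 28674.2076 = 0.4051
t = r·√(n−2)/√(1−r²) = 0.4051·√11 / √(1−0.164106) = 1.343565 / 0.914272 = 1.470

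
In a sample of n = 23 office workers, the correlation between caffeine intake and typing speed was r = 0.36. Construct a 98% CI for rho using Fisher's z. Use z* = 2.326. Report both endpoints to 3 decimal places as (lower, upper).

z_r = atanh(0.36) = 0.376886;  SE = 1/√(n−3) = 1/√20 = 0.223607
z-limits: 0.376886 ± 2.326·0.223607 = 0.376886 ± 0.520110 = [-0.143224, 0.896996]
ρ-limits: (tanh -0.143224, tanh 0.896996) = (-0.142, 0.715)

(-0.142, 0.715)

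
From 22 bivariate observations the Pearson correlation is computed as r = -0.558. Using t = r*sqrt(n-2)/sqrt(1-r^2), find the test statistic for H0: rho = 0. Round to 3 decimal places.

-3.007

t = r·√(n−2) / √(1−r²) with r = -0.558, n = 22
  = -0.558·√20 / √(1 − 0.311364)
  = -0.558·4.472136 / 0.829841
  = -2.495452 / 0.829841 = -3.007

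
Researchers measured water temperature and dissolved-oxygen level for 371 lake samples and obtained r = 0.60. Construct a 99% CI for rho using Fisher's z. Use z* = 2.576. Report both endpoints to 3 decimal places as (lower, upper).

Fisher z: z_r = atanh(r) = ½·ln((1+0.60)/(1−0.60)) = 0.693147
SE(z) = 1/√(n−3) = 1/√368 = 0.052129
99% ⇒ z* = 2.576; margin = 2.576·0.052129 = 0.134284
CI on z-scale: (0.558863, 0.827431)
Back-transform: tanh(0.558863) = 0.507133, tanh(0.827431) = 0.679094

(0.507, 0.679)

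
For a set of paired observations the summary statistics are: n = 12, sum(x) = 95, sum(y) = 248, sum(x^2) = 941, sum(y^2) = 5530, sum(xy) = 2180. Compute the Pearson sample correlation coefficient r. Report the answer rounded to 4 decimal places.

0.7836

S_xy = nΣxy − ΣxΣy = 12·2180 − 95·248 = 26160 − 23560 = 2600
S_xx = nΣx² − (Σx)² = 12·941 − 95² = 11292 − 9025 = 2267
S_yy = nΣy² − (Σy)² = 12·5530 − 248² = 66360 − 61504 = 4856
r = S_xy / √(S_xx·S_yy) = 2600 / √(2267·4856) = 2600 / √11008552 = 2600 / 3317.9138 = 0.7836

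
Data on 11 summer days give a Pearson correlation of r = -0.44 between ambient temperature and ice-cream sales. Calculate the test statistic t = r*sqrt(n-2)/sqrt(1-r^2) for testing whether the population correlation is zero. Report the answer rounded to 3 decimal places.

1 − r² = 1 − 0.1936 = 0.8064;  √(1−r²) = 0.897998
√(n−2) = √9 = 3.000000
t = r·√(n−2)/√(1−r²) = -0.44 · 3.000000 / 0.897998 = -1.470

-1.470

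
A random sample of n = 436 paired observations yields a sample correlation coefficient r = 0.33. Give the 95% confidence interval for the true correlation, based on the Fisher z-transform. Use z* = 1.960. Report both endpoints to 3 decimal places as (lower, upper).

z_r = atanh(0.33) = 0.342828;  SE = 1/√(n−3) = 1/√433 = 0.048057
z-limits: 0.342828 ± 1.960·0.048057 = 0.342828 ± 0.094192 = [0.248636, 0.437020]
ρ-limits: (tanh 0.248636, tanh 0.437020) = (0.244, 0.411)

(0.244, 0.411)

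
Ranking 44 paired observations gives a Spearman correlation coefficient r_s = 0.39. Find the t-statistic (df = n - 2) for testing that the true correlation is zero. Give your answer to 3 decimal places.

2.745

1 − r_s² = 1 − 0.1521 = 0.8479;  √(1−r_s²) = 0.920815
√(n−2) = √42 = 6.480741
t = r_s·√(n−2)/√(1−r_s²) = 0.39 · 6.480741 / 0.920815 = 2.745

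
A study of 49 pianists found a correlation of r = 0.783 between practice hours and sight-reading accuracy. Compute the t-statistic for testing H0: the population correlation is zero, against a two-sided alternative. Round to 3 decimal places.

1 − r² = 1 − 0.613089 = 0.386911;  √(1−r²) = 0.622022
√(n−2) = √47 = 6.855655
t = r·√(n−2)/√(1−r²) = 0.783 · 6.855655 / 0.622022 = 8.630

8.630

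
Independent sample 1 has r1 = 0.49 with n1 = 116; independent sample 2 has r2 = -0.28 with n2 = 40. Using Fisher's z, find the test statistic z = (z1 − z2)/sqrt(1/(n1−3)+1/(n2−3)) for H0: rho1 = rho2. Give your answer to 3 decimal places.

4.349

z1 = atanh(0.49) = 0.536060,  z2 = atanh(-0.28) = -0.287682
SE = √(1/(n1−3) + 1/(n2−3)) = √(1/113 + 1/37) = √(0.0088496 + 0.0270270) = √0.0358766 = 0.189411
z = (z1 − z2)/SE = (0.536060 − (-0.287682)) / 0.189411 = 0.823742 / 0.189411 = 4.349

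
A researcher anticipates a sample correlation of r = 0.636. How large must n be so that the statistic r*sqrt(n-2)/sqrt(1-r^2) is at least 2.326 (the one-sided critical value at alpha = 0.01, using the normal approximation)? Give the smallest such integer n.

10

r√(n−2)/√(1−r²) ≥ 2.326  ⇔  n−2 ≥ (2.326)²·(1−r²)/r²
(1−r²)/r² = (1−0.404496)/0.404496 = 1.4722
n ≥ 2 + 5.410276·1.4722 = 2 + 7.9650 = 9.9650
⌈9.9650⌉ = 10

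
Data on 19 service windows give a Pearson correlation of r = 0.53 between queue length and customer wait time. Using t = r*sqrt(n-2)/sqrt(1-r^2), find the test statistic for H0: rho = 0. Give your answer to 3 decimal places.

1 − r² = 1 − 0.2809 = 0.7191;  √(1−r²) = 0.847998
√(n−2) = √17 = 4.123106
t = r·√(n−2)/√(1−r²) = 0.53 · 4.123106 / 0.847998 = 2.577

2.577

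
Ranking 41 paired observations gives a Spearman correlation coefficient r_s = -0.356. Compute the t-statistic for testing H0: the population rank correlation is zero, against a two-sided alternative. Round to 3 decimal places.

-2.379

1 − r_s² = 1 − 0.126736 = 0.873264;  √(1−r_s²) = 0.934486
√(n−2) = √39 = 6.244998
t = r_s·√(n−2)/√(1−r_s²) = -0.356 · 6.244998 / 0.934486 = -2.379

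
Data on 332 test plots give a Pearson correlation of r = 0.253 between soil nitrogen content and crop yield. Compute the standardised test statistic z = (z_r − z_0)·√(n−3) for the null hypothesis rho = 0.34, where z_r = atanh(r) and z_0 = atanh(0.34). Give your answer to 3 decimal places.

z_r = atanh(0.253) = 0.258615,  z_0 = atanh(0.34) = 0.354093
SE = 1/√(n−3) = 1/√329 = 0.055132
z = (z_r − z_0)/SE = (0.258615 − 0.354093) / 0.055132 = -0.095478 / 0.055132 = -1.732

-1.732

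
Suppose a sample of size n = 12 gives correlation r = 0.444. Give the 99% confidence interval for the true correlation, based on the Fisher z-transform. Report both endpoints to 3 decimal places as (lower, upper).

(-0.364, 0.871)

Fisher z: z_r = atanh(r) = ½·ln((1+0.444)/(1−0.444)) = 0.477202
SE(z) = 1/√(n−3) = 1/√9 = 0.333333
99% ⇒ z* = 2.576; margin = 2.576·0.333333 = 0.858666
CI on z-scale: (-0.381464, 1.335868)
Back-transform: tanh(-0.381464) = -0.363978, tanh(1.335868) = 0.870676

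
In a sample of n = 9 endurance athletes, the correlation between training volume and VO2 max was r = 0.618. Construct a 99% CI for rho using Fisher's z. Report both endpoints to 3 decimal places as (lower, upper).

Fisher z: z_r = atanh(r) = ½·ln((1+0.618)/(1−0.618)) = 0.721763
SE(z) = 1/√(n−3) = 1/√6 = 0.408248
99% ⇒ z* = 2.576; margin = 2.576·0.408248 = 1.051647
CI on z-scale: (-0.329884, 1.773410)
Back-transform: tanh(-0.329884) = -0.318417, tanh(1.773410) = 0.943982

(-0.318, 0.944)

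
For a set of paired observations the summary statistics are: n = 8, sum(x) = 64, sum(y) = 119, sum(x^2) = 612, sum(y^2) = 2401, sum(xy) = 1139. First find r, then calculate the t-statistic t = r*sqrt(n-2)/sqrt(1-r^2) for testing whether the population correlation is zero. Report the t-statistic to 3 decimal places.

Numerator: nΣxy − (Σx)(Σy) = 8·1139 − (64)(119) = 1496
Denominator: √[(nΣx²−(Σx)²)(nΣy²−(Σy)²)]
  nΣx²−(Σx)² = 8·612 − 4096 = 800;  nΣy²−(Σy)² = 8·2401 − 14161 = 5047
  √(800·5047) = √4037600 = 2009.3780
r = 1496 / 2009.3780 = 0.7445
t = r·√(n−2)/√(1−r²) = 0.7445·√6 / √(1−0.554280) = 1.823645 / 0.667623 = 2.732

2.732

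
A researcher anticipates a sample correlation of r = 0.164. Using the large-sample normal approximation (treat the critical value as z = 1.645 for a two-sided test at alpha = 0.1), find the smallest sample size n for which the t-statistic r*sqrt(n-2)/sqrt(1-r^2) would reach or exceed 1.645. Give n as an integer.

100

r√(n−2)/√(1−r²) ≥ 1.645  ⇔  n−2 ≥ (1.645)²·(1−r²)/r²
(1−r²)/r² = (1−0.026896)/0.026896 = 36.1802
n ≥ 2 + 2.706025·36.1802 = 2 + 97.9045 = 99.9045
⌈99.9045⌉ = 100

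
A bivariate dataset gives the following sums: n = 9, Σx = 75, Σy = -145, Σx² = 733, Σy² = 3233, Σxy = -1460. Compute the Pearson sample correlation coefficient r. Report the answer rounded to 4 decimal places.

S_xy = nΣxy − ΣxΣy = 9·(-1460) − 75·(-145) = -13140 − (-10875) = -2265
S_xx = nΣx² − (Σx)² = 9·733 − 75² = 6597 − 5625 = 972
S_yy = nΣy² − (Σy)² = 9·3233 − (-145)² = 29097 − 21025 = 8072
r = S_xy / √(S_xx·S_yy) = -2265 / √(972·8072) = -2265 / √7845984 = -2265 / 2801.0684 = -0.8086

-0.8086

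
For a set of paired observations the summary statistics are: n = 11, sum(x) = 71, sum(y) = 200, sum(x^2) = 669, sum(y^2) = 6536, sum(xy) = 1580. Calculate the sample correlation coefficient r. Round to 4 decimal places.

S_xy = nΣxy − ΣxΣy = 11·1580 − 71·200 = 17380 − 14200 = 3180
S_xx = nΣx² − (Σx)² = 11·669 − 71² = 7359 − 5041 = 2318
S_yy = nΣy² − (Σy)² = 11·6536 − 200² = 71896 − 40000 = 31896
r = S_xy / √(S_xx·S_yy) = 3180 / √(2318·31896) = 3180 / √73934928 = 3180 / 8598.5422 = 0.3698

0.3698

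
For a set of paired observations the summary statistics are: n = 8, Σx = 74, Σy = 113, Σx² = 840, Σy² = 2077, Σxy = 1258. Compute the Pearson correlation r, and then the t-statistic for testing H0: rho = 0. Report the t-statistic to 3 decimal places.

3.033

S_xy = nΣxy − ΣxΣy = 8·1258 − 74·113 = 10064 − 8362 = 1702
S_xx = nΣx² − (Σx)² = 8·840 − 74² = 6720 − 5476 = 1244
S_yy = nΣy² − (Σy)² = 8·2077 − 113² = 16616 − 12769 = 3847
r = S_xy / √(S_xx·S_yy) = 1702 / √(1244·3847) = 1702 / √4785668 = 1702 / 2187.6170 = 0.7780
t = r·√(n−2)/√(1−r²) = 0.7780·√6 / √(1−0.605284) = 1.905703 / 0.628264 = 3.033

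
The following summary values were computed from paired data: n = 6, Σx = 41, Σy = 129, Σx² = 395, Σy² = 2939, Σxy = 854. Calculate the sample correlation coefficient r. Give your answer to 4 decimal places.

-0.1995

Numerator: nΣxy − (Σx)(Σy) = 6·854 − (41)(129) = -165
Denominator: √[(nΣx²−(Σx)²)(nΣy²−(Σy)²)]
  nΣx²−(Σx)² = 6·395 − 1681 = 689;  nΣy²−(Σy)² = 6·2939 − 16641 = 993
  √(689·993) = √684177 = 827.1499
r = -165 / 827.1499 = -0.1995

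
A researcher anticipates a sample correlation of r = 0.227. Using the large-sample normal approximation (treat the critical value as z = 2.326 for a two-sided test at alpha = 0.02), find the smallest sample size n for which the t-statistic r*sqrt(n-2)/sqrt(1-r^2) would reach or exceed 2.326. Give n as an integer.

102

Need r·√(n−2)/√(1−r²) ≥ 2.326
√(n−2) ≥ 2.326·√(1−0.051529) / 0.227 = 2.326·0.973895 / 0.227 = 9.9792
n−2 ≥ 99.5844  ⇒  n ≥ 101.5844
Smallest integer n = 102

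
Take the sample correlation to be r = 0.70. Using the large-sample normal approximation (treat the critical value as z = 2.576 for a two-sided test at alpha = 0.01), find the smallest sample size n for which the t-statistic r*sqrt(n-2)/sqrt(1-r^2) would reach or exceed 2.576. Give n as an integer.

9

Need r·√(n−2)/√(1−r²) ≥ 2.576
√(n−2) ≥ 2.576·√(1−0.4900) / 0.70 = 2.576·0.714143 / 0.70 = 2.6280
n−2 ≥ 6.9064  ⇒  n ≥ 8.9064
Smallest integer n = 9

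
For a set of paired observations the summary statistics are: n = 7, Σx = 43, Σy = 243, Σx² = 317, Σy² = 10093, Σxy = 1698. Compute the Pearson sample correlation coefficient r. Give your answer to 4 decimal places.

0.6936

Numerator: nΣxy − (Σx)(Σy) = 7·1698 − (43)(243) = 1437
Denominator: √[(nΣx²−(Σx)²)(nΣy²−(Σy)²)]
  nΣx²−(Σx)² = 7·317 − 1849 = 370;  nΣy²−(Σy)² = 7·10093 − 59049 = 11602
  √(370·11602) = √4292740 = 2071.8929
r = 1437 / 2071.8929 = 0.6936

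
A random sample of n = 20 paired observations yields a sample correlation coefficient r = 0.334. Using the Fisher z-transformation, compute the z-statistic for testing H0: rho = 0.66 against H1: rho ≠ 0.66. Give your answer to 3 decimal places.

z_r = atanh(0.334) = 0.347324,  z_0 = atanh(0.66) = 0.792814
SE = 1/√(n−3) = 1/√17 = 0.242536
z = (z_r − z_0)/SE = (0.347324 − 0.792814) / 0.242536 = -0.445490 / 0.242536 = -1.837

-1.837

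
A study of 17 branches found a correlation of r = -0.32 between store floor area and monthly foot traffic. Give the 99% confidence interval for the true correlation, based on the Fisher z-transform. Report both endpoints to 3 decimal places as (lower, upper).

z_r = atanh(-0.32) = -0.331647;  SE = 1/√(n−3) = 1/√14 = 0.267261
z-limits: -0.331647 ± 2.576·0.267261 = -0.331647 ± 0.688464 = [-1.020111, 0.356817]
ρ-limits: (tanh -1.020111, tanh 0.356817) = (-0.770, 0.342)

(-0.770, 0.342)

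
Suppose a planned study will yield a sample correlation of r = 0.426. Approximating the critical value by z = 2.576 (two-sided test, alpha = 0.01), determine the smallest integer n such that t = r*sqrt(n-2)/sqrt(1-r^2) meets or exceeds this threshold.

32

Need r·√(n−2)/√(1−r²) ≥ 2.576
√(n−2) ≥ 2.576·√(1−0.181476) / 0.426 = 2.576·0.904723 / 0.426 = 5.4708
n−2 ≥ 29.9297  ⇒  n ≥ 31.9297
Smallest integer n = 32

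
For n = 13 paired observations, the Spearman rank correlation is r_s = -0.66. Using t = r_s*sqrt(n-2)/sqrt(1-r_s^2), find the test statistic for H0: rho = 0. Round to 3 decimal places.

-2.914

1 − r_s² = 1 − 0.4356 = 0.5644;  √(1−r_s²) = 0.751266
√(n−2) = √11 = 3.316625
t = r_s·√(n−2)/√(1−r_s²) = -0.66 · 3.316625 / 0.751266 = -2.914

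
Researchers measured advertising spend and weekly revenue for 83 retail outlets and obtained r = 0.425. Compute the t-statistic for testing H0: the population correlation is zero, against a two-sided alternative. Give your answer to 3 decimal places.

t = r·√(n−2) / √(1−r²) with r = 0.425, n = 83
  = 0.425·√81 / √(1 − 0.180625)
  = 0.425·9.000000 / 0.905193
  = 3.825000 / 0.905193 = 4.226

4.226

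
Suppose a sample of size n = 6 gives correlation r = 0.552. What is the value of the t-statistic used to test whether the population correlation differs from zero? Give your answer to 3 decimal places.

1.324

1 − r² = 1 − 0.304704 = 0.695296;  √(1−r²) = 0.833844
√(n−2) = √4 = 2.000000
t = r·√(n−2)/√(1−r²) = 0.552 · 2.000000 / 0.833844 = 1.324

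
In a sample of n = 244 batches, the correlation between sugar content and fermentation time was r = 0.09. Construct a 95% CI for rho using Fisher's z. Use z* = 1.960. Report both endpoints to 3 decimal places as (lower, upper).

Fisher z: z_r = atanh(r) = ½·ln((1+0.09)/(1−0.09)) = 0.090244
SE(z) = 1/√(n−3) = 1/√241 = 0.064416
95% ⇒ z* = 1.960; margin = 1.960·0.064416 = 0.126255
CI on z-scale: (-0.036011, 0.216499)
Back-transform: tanh(-0.036011) = -0.035995, tanh(0.216499) = 0.213179

(-0.036, 0.213)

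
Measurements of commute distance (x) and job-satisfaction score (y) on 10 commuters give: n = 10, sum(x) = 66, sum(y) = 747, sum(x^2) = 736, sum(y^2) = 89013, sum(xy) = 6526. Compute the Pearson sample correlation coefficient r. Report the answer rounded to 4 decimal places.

0.5052

S_xy = nΣxy − ΣxΣy = 10·6526 − 66·747 = 65260 − 49302 = 15958
S_xx = nΣx² − (Σx)² = 10·736 − 66² = 7360 − 4356 = 3004
S_yy = nΣy² − (Σy)² = 10·89013 − 747² = 890130 − 558009 = 332121
r = S_xy / √(S_xx·S_yy) = 15958 / √(3004·332121) = 15958 / √997691484 = 15958 / 31586.2547 = 0.5052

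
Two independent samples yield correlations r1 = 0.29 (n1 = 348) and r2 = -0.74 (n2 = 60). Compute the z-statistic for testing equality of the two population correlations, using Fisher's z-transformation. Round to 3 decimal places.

Fisher z-transforms: z1 = atanh(0.29) = 0.298566, z2 = atanh(-0.74) = -0.950479; difference d = 1.249045
Var(d) = 1/345 + 1/57 = 0.0028986 + 0.0175439 = 0.0204425
z = d/√Var(d) = 1.249045 / √0.0204425 = 1.249045 / 0.142977 = 8.736

8.736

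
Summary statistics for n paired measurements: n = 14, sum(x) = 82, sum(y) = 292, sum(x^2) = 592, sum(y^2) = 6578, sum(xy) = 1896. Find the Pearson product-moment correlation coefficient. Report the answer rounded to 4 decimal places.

0.7956

Numerator: nΣxy − (Σx)(Σy) = 14·1896 − (82)(292) = 2600
Denominator: √[(nΣx²−(Σx)²)(nΣy²−(Σy)²)]
  nΣx²−(Σx)² = 14·592 − 6724 = 1564;  nΣy²−(Σy)² = 14·6578 − 85264 = 6828
  √(1564·6828) = √10678992 = 3267.8727
r = 2600 / 3267.8727 = 0.7956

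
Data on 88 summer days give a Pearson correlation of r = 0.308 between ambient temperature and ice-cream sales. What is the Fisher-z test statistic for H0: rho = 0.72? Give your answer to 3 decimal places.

-5.433

Fisher z: atanh(0.308) = 0.318334, atanh(0.72) = 0.907645
z = (z_r − z_0)·√(n−3) = (0.318334 − 0.907645)·√85 = -0.589311 · 9.219544 = -5.433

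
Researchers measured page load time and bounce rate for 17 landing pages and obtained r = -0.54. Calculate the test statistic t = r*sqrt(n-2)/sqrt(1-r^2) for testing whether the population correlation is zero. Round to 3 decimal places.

t = r·√(n−2) / √(1−r²) with r = -0.54, n = 17
  = -0.54·√15 / √(1 − 0.2916)
  = -0.54·3.872983 / 0.841665
  = -2.091411 / 0.841665 = -2.485

-2.485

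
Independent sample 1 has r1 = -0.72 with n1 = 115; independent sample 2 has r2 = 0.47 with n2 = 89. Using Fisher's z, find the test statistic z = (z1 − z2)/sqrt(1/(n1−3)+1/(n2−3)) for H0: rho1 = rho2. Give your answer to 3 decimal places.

-9.888

z1 = atanh(-0.72) = -0.907645,  z2 = atanh(0.47) = 0.510070
SE = √(1/(n1−3) + 1/(n2−3)) = √(1/112 + 1/86) = √(0.0089286 + 0.0116279) = √0.0205565 = 0.143375
z = (z1 − z2)/SE = (-0.907645 − 0.510070) / 0.143375 = -1.417715 / 0.143375 = -9.888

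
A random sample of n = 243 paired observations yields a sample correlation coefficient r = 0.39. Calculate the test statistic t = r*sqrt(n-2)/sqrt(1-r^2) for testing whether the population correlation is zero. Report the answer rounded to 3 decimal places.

t = r·√(n−2) / √(1−r²) with r = 0.39, n = 243
  = 0.39·√241 / √(1 − 0.1521)
  = 0.39·15.524175 / 0.920815
  = 6.054428 / 0.920815 = 6.575

6.575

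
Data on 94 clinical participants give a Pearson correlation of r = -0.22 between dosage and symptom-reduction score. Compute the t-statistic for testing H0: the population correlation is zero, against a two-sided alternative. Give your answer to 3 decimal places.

1 − r² = 1 − 0.0484 = 0.9516;  √(1−r²) = 0.975500
√(n−2) = √92 = 9.591663
t = r·√(n−2)/√(1−r²) = -0.22 · 9.591663 / 0.975500 = -2.163

-2.163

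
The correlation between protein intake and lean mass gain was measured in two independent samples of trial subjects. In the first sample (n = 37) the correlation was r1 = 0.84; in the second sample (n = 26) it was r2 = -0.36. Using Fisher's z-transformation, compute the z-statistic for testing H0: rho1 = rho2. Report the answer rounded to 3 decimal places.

5.919

Fisher z-transforms: z1 = atanh(0.84) = 1.221174, z2 = atanh(-0.36) = -0.376886; difference d = 1.598060
Var(d) = 1/34 + 1/23 = 0.0294118 + 0.0434783 = 0.0728901
z = d/√Var(d) = 1.598060 / √0.0728901 = 1.598060 / 0.269982 = 5.919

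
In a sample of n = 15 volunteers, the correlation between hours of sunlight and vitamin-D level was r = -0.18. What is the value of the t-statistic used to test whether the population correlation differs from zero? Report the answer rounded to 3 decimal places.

-0.660

t = r·√(n−2) / √(1−r²) with r = -0.18, n = 15
  = -0.18·√13 / √(1 − 0.0324)
  = -0.18·3.605551 / 0.983667
  = -0.648999 / 0.983667 = -0.660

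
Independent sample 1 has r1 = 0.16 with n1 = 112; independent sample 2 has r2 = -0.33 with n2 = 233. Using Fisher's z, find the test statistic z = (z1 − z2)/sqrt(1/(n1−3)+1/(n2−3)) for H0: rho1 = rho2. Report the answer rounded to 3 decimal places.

z1 = atanh(0.16) = 0.161387,  z2 = atanh(-0.33) = -0.342828
SE = √(1/(n1−3) + 1/(n2−3)) = √(1/109 + 1/230) = √(0.0091743 + 0.0043478) = √0.0135221 = 0.116285
z = (z1 − z2)/SE = (0.161387 − (-0.342828)) / 0.116285 = 0.504215 / 0.116285 = 4.336

4.336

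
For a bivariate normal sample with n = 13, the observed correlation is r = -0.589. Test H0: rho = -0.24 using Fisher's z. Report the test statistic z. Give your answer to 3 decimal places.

-1.364

z_r = atanh(-0.589) = -0.676133,  z_0 = atanh(-0.24) = -0.244774
SE = 1/√(n−3) = 1/√10 = 0.316228
z = (z_r − z_0)/SE = (-0.676133 − (-0.244774)) / 0.316228 = -0.431359 / 0.316228 = -1.364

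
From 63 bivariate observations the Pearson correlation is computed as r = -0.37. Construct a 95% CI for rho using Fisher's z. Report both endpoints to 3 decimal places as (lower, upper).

(-0.566, -0.135)

z_r = atanh(-0.37) = -0.388423;  SE = 1/√(n−3) = 1/√60 = 0.129099
z-limits: -0.388423 ± 1.960·0.129099 = -0.388423 ± 0.253034 = [-0.641457, -0.135389]
ρ-limits: (tanh -0.641457, tanh -0.135389) = (-0.566, -0.135)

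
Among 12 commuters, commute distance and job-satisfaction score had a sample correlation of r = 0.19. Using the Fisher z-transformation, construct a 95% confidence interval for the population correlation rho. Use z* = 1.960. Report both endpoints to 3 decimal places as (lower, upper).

Fisher z: z_r = atanh(r) = ½·ln((1+0.19)/(1−0.19)) = 0.192337
SE(z) = 1/√(n−3) = 1/√9 = 0.333333
95% ⇒ z* = 1.960; margin = 1.960·0.333333 = 0.653333
CI on z-scale: (-0.460996, 0.845670)
Back-transform: tanh(-0.460996) = -0.430896, tanh(0.845670) = 0.688801

(-0.431, 0.689)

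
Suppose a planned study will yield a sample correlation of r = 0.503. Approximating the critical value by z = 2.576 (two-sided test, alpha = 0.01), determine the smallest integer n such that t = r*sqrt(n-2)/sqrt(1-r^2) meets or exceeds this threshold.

22

r√(n−2)/√(1−r²) ≥ 2.576  ⇔  n−2 ≥ (2.576)²·(1−r²)/r²
(1−r²)/r² = (1−0.253009)/0.253009 = 2.9524
n ≥ 2 + 6.635776·2.9524 = 2 + 19.5915 = 21.5915
⌈21.5915⌉ = 22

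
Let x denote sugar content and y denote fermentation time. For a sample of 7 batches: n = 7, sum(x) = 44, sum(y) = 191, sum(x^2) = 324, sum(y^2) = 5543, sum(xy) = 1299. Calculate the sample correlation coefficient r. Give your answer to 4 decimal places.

0.7851

Numerator: nΣxy − (Σx)(Σy) = 7·1299 − (44)(191) = 689
Denominator: √[(nΣx²−(Σx)²)(nΣy²−(Σy)²)]
  nΣx²−(Σx)² = 7·324 − 1936 = 332;  nΣy²−(Σy)² = 7·5543 − 36481 = 2320
  √(332·2320) = √770240 = 877.6332
r = 689 / 877.6332 = 0.7851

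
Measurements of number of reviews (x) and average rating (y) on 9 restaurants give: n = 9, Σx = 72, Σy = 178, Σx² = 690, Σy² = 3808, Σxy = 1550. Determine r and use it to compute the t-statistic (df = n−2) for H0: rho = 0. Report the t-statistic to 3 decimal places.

2.564

Numerator: nΣxy − (Σx)(Σy) = 9·1550 − (72)(178) = 1134
Denominator: √[(nΣx²−(Σx)²)(nΣy²−(Σy)²)]
  nΣx²−(Σx)² = 9·690 − 5184 = 1026;  nΣy²−(Σy)² = 9·3808 − 31684 = 2588
  √(1026·2588) = √2655288 = 1629.5054
r = 1134 / 1629.5054 = 0.6959
t = r·√(n−2)/√(1−r²) = 0.6959·√7 / √(1−0.484277) = 1.841178 / 0.718139 = 2.564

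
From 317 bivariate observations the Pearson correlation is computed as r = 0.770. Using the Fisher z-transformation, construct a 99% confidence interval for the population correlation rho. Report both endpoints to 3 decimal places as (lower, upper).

Fisher z: z_r = atanh(r) = ½·ln((1+0.770)/(1−0.770)) = 1.020328
SE(z) = 1/√(n−3) = 1/√314 = 0.056433
99% ⇒ z* = 2.576; margin = 2.576·0.056433 = 0.145371
CI on z-scale: (0.874957, 1.165699)
Back-transform: tanh(0.874957) = 0.703884, tanh(1.165699) = 0.822888

(0.704, 0.823)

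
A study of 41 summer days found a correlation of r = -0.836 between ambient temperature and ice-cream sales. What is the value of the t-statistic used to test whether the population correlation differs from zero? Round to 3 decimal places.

t = r·√(n−2) / √(1−r²) with r = -0.836, n = 41
  = -0.836·√39 / √(1 − 0.698896)
  = -0.836·6.244998 / 0.548729
  = -5.220818 / 0.548729 = -9.514

-9.514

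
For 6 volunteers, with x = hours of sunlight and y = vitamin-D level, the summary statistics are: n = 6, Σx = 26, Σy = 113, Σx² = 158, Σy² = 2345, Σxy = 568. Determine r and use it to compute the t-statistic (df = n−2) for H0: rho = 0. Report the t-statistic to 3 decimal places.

Numerator: nΣxy − (Σx)(Σy) = 6·568 − (26)(113) = 470
Denominator: √[(nΣx²−(Σx)²)(nΣy²−(Σy)²)]
  nΣx²−(Σx)² = 6·158 − 676 = 272;  nΣy²−(Σy)² = 6·2345 − 12769 = 1301
  √(272·1301) = √353872 = 594.8714
r = 470 / 594.8714 = 0.7901
t = r·√(n−2)/√(1−r²) = 0.7901·√4 / √(1−0.624258) = 1.580200 / 0.612978 = 2.578

2.578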